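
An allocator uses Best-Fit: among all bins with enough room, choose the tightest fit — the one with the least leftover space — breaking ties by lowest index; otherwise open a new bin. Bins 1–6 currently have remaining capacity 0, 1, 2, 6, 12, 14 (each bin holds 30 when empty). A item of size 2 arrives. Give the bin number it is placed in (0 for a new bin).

Bins with room: bin 3 (2), bin 4 (6), bin 5 (12), bin 6 (14).
Tightest fit is bin 3 with 2 free.

3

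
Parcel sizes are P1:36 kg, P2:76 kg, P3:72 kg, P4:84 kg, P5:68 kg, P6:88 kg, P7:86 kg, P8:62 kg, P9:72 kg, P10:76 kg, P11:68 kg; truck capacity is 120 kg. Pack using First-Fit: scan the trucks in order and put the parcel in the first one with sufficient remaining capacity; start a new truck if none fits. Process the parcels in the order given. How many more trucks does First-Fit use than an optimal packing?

0

First-Fit: [36,76] [72] [84] [68] [88] [86] [62] [72] [76] [68] → 10 trucks.
10 parcels exceed 60 kg (half the capacity), and no two of those can share a truck, so at least 10 trucks are needed.
So 10 is already optimal.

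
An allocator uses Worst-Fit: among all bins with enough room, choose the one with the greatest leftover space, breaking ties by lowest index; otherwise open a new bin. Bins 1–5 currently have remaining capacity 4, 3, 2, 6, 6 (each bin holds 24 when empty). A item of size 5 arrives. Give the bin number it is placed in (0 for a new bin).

4

Bins with room: bin 4 (6), bin 5 (6).
Most room is bin 4 with 6 free.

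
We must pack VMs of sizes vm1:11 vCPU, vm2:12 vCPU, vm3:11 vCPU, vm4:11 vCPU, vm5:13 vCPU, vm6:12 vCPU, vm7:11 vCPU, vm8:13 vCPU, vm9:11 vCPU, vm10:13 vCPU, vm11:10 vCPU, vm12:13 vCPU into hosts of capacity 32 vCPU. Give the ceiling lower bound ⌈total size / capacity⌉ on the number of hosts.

5

Total size = 11 + 12 + 11 + 11 + 13 + 12 + 11 + 13 + 11 + 13 + 10 + 13 = 141 vCPU.
⌈141 / 32⌉ = 5.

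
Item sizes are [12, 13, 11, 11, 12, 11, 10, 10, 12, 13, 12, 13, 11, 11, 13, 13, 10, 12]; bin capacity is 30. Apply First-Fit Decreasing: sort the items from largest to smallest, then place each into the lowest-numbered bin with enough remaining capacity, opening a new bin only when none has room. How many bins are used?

Sorted descending: 13, 13, 13, 13, 13, 12, 12, 12, 12, 12, 11, 11, 11, 11, 11, 10, 10, 10.
13 → bin 1 (remaining 17)
13 → bin 1 (remaining 4)
13 → bin 2 (remaining 17)
13 → bin 2 (remaining 4)
13 → bin 3 (remaining 17)
12 → bin 3 (remaining 5)
12 → bin 4 (remaining 18)
12 → bin 4 (remaining 6)
12 → bin 5 (remaining 18)
12 → bin 5 (remaining 6)
11 → bin 6 (remaining 19)
11 → bin 6 (remaining 8)
11 → bin 7 (remaining 19)
11 → bin 7 (remaining 8)
11 → bin 8 (remaining 19)
10 → bin 8 (remaining 9)
10 → bin 9 (remaining 20)
10 → bin 9 (remaining 10)

9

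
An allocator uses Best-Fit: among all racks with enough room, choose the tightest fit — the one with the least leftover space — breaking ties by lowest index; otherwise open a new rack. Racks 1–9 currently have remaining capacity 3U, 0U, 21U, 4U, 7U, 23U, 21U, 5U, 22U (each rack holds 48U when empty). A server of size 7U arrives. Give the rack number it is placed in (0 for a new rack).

5

Racks with room: rack 3 (21U), rack 5 (7U), rack 6 (23U), rack 7 (21U), rack 9 (22U).
Tightest fit is rack 5 with 7U free.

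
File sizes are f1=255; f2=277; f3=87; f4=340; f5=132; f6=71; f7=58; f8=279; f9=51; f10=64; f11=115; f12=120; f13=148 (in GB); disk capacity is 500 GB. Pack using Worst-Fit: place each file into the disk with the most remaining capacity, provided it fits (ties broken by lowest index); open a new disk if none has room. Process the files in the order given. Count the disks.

5

f1 (255 GB) → disk 1 (remaining 245 GB)
f2 (277 GB) → disk 2 (remaining 223 GB)
f3 (87 GB) → disk 1 (remaining 158 GB)
f4 (340 GB) → disk 3 (remaining 160 GB)
f5 (132 GB) → disk 2 (remaining 91 GB)
f6 (71 GB) → disk 3 (remaining 89 GB)
f7 (58 GB) → disk 1 (remaining 100 GB)
f8 (279 GB) → disk 4 (remaining 221 GB)
f9 (51 GB) → disk 4 (remaining 170 GB)
f10 (64 GB) → disk 4 (remaining 106 GB)
f11 (115 GB) → disk 5 (remaining 385 GB)
f12 (120 GB) → disk 5 (remaining 265 GB)
f13 (148 GB) → disk 5 (remaining 117 GB)
Final disks: [255,87,58] [277,132] [340,71] [279,51,64] [115,120,148].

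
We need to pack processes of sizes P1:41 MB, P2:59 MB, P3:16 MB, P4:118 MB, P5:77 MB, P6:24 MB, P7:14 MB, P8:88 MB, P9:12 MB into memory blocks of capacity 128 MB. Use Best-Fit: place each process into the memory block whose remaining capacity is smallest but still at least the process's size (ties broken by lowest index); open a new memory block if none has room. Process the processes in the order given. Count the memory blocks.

4 memory blocks

P1 (41 MB) → memory block 1 (remaining 87 MB)
P2 (59 MB) → memory block 1 (remaining 28 MB)
P3 (16 MB) → memory block 1 (remaining 12 MB)
P4 (118 MB) → memory block 2 (remaining 10 MB)
P5 (77 MB) → memory block 3 (remaining 51 MB)
P6 (24 MB) → memory block 3 (remaining 27 MB)
P7 (14 MB) → memory block 3 (remaining 13 MB)
P8 (88 MB) → memory block 4 (remaining 40 MB)
P9 (12 MB) → memory block 1 (remaining 0 MB)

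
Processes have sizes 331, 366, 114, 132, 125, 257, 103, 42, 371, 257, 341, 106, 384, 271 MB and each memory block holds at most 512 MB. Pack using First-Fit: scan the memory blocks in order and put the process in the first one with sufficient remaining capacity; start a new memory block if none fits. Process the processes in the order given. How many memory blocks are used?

memory block 1: place 331 MB, 181 MB left
memory block 2: place 366 MB, 146 MB left
memory block 1: place 114 MB, 67 MB left
memory block 2: place 132 MB, 14 MB left
memory block 3: place 125 MB, 387 MB left
memory block 3: place 257 MB, 130 MB left
memory block 3: place 103 MB, 27 MB left
memory block 1: place 42 MB, 25 MB left
memory block 4: place 371 MB, 141 MB left
memory block 5: place 257 MB, 255 MB left
memory block 6: place 341 MB, 171 MB left
memory block 4: place 106 MB, 35 MB left
memory block 7: place 384 MB, 128 MB left
memory block 8: place 271 MB, 241 MB left

8 memory blocks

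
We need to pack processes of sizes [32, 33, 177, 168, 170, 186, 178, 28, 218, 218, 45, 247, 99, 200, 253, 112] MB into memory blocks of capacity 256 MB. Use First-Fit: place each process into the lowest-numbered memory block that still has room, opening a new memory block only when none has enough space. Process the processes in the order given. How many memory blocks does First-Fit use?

32 MB → memory block 1 (remaining 224 MB)
33 MB → memory block 1 (remaining 191 MB)
177 MB → memory block 1 (remaining 14 MB)
168 MB → memory block 2 (remaining 88 MB)
170 MB → memory block 3 (remaining 86 MB)
186 MB → memory block 4 (remaining 70 MB)
178 MB → memory block 5 (remaining 78 MB)
28 MB → memory block 2 (remaining 60 MB)
218 MB → memory block 6 (remaining 38 MB)
218 MB → memory block 7 (remaining 38 MB)
45 MB → memory block 2 (remaining 15 MB)
247 MB → memory block 8 (remaining 9 MB)
99 MB → memory block 9 (remaining 157 MB)
200 MB → memory block 10 (remaining 56 MB)
253 MB → memory block 11 (remaining 3 MB)
112 MB → memory block 9 (remaining 45 MB)
Final memory blocks: [32,33,177] [168,28,45] [170] [186] [178] [218] [218] [247] [99,112] [200] [253].

11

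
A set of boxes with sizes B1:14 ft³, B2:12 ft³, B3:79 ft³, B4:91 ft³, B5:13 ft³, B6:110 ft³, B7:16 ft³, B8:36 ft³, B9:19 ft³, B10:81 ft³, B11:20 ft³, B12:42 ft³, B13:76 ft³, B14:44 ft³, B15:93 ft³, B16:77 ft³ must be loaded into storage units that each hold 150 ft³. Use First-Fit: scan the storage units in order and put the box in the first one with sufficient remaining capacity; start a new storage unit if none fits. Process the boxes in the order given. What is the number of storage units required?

7

storage unit 1: place B1 (14 ft³), 136 ft³ left
storage unit 1: place B2 (12 ft³), 124 ft³ left
storage unit 1: place B3 (79 ft³), 45 ft³ left
storage unit 2: place B4 (91 ft³), 59 ft³ left
storage unit 1: place B5 (13 ft³), 32 ft³ left
storage unit 3: place B6 (110 ft³), 40 ft³ left
storage unit 1: place B7 (16 ft³), 16 ft³ left
storage unit 2: place B8 (36 ft³), 23 ft³ left
storage unit 2: place B9 (19 ft³), 4 ft³ left
storage unit 4: place B10 (81 ft³), 69 ft³ left
storage unit 3: place B11 (20 ft³), 20 ft³ left
storage unit 4: place B12 (42 ft³), 27 ft³ left
storage unit 5: place B13 (76 ft³), 74 ft³ left
storage unit 5: place B14 (44 ft³), 30 ft³ left
storage unit 6: place B15 (93 ft³), 57 ft³ left
storage unit 7: place B16 (77 ft³), 73 ft³ left
Final storage units: [14,12,79,13,16] [91,36,19] [110,20] [81,42] [76,44] [93] [77].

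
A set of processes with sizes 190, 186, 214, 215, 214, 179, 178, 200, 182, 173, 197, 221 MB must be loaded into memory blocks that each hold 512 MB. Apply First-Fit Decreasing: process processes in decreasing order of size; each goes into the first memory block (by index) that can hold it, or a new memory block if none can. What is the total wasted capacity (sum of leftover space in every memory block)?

723

Sorted descending: 221, 215, 214, 214, 200, 197, 190, 186, 182, 179, 178, 173.
221 MB → memory block 1 (remaining 291 MB)
215 MB → memory block 1 (remaining 76 MB)
214 MB → memory block 2 (remaining 298 MB)
214 MB → memory block 2 (remaining 84 MB)
200 MB → memory block 3 (remaining 312 MB)
197 MB → memory block 3 (remaining 115 MB)
190 MB → memory block 4 (remaining 322 MB)
186 MB → memory block 4 (remaining 136 MB)
182 MB → memory block 5 (remaining 330 MB)
179 MB → memory block 5 (remaining 151 MB)
178 MB → memory block 6 (remaining 334 MB)
173 MB → memory block 6 (remaining 161 MB)
6 memory blocks × 512 MB = 3072 MB; used 2349 MB; unused 723 MB.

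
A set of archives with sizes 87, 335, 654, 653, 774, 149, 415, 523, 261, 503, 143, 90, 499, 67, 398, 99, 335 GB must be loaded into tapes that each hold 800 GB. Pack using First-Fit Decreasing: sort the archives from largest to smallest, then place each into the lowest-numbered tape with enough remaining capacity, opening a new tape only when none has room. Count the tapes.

Sorted descending: 774, 654, 653, 523, 503, 499, 415, 398, 335, 335, 261, 149, 143, 99, 90, 87, 67.
tape 1: place 774 GB, 26 GB left
tape 2: place 654 GB, 146 GB left
tape 3: place 653 GB, 147 GB left
tape 4: place 523 GB, 277 GB left
tape 5: place 503 GB, 297 GB left
tape 6: place 499 GB, 301 GB left
tape 7: place 415 GB, 385 GB left
tape 8: place 398 GB, 402 GB left
tape 7: place 335 GB, 50 GB left
tape 8: place 335 GB, 67 GB left
tape 4: place 261 GB, 16 GB left
tape 5: place 149 GB, 148 GB left
tape 2: place 143 GB, 3 GB left
tape 3: place 99 GB, 48 GB left
tape 5: place 90 GB, 58 GB left
tape 6: place 87 GB, 214 GB left
tape 6: place 67 GB, 147 GB left

8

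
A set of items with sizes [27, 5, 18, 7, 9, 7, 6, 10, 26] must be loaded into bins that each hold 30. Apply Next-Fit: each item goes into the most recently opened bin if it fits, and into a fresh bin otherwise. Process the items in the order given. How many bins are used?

5

Put 27 in bin 1; 3 remain.
Put 5 in bin 2; 25 remain.
Put 18 in bin 2; 7 remain.
Put 7 in bin 2; 0 remain.
Put 9 in bin 3; 21 remain.
Put 7 in bin 3; 14 remain.
Put 6 in bin 3; 8 remain.
Put 10 in bin 4; 20 remain.
Put 26 in bin 5; 4 remain.
Final bins: [27] [5,18,7] [9,7,6] [10] [26].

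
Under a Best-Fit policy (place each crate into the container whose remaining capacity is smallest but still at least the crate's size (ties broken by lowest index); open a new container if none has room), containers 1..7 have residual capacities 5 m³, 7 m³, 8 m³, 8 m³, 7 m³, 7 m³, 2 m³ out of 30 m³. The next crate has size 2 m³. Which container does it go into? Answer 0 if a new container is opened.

Containers with room: container 1 (5 m³), container 2 (7 m³), container 3 (8 m³), container 4 (8 m³), container 5 (7 m³), container 6 (7 m³), container 7 (2 m³).
Tightest fit is container 7 with 2 m³ free.

7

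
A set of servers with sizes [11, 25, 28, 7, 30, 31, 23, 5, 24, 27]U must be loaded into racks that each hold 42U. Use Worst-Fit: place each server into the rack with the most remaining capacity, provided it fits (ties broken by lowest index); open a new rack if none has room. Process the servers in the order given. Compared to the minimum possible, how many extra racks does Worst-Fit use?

Worst-Fit: [11,25] [28,7] [30] [31] [23,5] [24] [27] → 7 racks.
7 servers exceed 21U (half the capacity), and no two of those can share a rack, so at least 7 racks are needed.
So 7 is already optimal.

0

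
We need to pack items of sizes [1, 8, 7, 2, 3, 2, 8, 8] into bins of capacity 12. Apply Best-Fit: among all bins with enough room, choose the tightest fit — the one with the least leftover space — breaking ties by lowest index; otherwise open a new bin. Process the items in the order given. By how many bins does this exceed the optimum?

0

Best-Fit: [1,8,2] [7,3,2] [8] [8] → 4 bins.
Total size 39; any packing needs at least ⌈39/12⌉ = 4 bins.
So 4 is already optimal.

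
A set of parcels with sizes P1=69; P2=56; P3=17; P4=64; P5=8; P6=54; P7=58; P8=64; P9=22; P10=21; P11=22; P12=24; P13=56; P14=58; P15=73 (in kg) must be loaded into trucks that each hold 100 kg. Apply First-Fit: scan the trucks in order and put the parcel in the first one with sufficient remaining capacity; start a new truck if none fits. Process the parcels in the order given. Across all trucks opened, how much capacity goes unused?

234

P1 (69 kg) → truck 1 (remaining 31 kg)
P2 (56 kg) → truck 2 (remaining 44 kg)
P3 (17 kg) → truck 1 (remaining 14 kg)
P4 (64 kg) → truck 3 (remaining 36 kg)
P5 (8 kg) → truck 1 (remaining 6 kg)
P6 (54 kg) → truck 4 (remaining 46 kg)
P7 (58 kg) → truck 5 (remaining 42 kg)
P8 (64 kg) → truck 6 (remaining 36 kg)
P9 (22 kg) → truck 2 (remaining 22 kg)
P10 (21 kg) → truck 2 (remaining 1 kg)
P11 (22 kg) → truck 3 (remaining 14 kg)
P12 (24 kg) → truck 4 (remaining 22 kg)
P13 (56 kg) → truck 7 (remaining 44 kg)
P14 (58 kg) → truck 8 (remaining 42 kg)
P15 (73 kg) → truck 9 (remaining 27 kg)
9 trucks × 100 kg = 900 kg; used 666 kg; unused 234 kg.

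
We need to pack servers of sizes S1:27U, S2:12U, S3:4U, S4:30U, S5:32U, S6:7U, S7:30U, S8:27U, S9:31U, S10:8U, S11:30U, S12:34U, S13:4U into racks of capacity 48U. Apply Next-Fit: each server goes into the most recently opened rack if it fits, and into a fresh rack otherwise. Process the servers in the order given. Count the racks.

S1 (27U) → rack 1 (remaining 21U)
S2 (12U) → rack 1 (remaining 9U)
S3 (4U) → rack 1 (remaining 5U)
S4 (30U) → rack 2 (remaining 18U)
S5 (32U) → rack 3 (remaining 16U)
S6 (7U) → rack 3 (remaining 9U)
S7 (30U) → rack 4 (remaining 18U)
S8 (27U) → rack 5 (remaining 21U)
S9 (31U) → rack 6 (remaining 17U)
S10 (8U) → rack 6 (remaining 9U)
S11 (30U) → rack 7 (remaining 18U)
S12 (34U) → rack 8 (remaining 14U)
S13 (4U) → rack 8 (remaining 10U)
Final racks: [27,12,4] [30] [32,7] [30] [27] [31,8] [30] [34,4].

8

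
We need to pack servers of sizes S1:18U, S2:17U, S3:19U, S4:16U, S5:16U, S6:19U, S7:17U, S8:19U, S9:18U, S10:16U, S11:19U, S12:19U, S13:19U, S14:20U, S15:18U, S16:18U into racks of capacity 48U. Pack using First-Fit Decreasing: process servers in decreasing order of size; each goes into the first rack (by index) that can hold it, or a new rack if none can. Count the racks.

Sorted descending: 20, 19, 19, 19, 19, 19, 19, 18, 18, 18, 18, 17, 17, 16, 16, 16.
Put 20U in rack 1; 28U remain.
Put 19U in rack 1; 9U remain.
Put 19U in rack 2; 29U remain.
Put 19U in rack 2; 10U remain.
Put 19U in rack 3; 29U remain.
Put 19U in rack 3; 10U remain.
Put 19U in rack 4; 29U remain.
Put 18U in rack 4; 11U remain.
Put 18U in rack 5; 30U remain.
Put 18U in rack 5; 12U remain.
Put 18U in rack 6; 30U remain.
Put 17U in rack 6; 13U remain.
Put 17U in rack 7; 31U remain.
Put 16U in rack 7; 15U remain.
Put 16U in rack 8; 32U remain.
Put 16U in rack 8; 16U remain.

8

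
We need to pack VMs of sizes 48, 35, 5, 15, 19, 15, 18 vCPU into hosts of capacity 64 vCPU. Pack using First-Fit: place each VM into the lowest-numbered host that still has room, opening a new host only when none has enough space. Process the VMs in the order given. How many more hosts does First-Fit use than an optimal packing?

0

First-Fit: [48,5] [35,15] [19,15,18] → 3 hosts.
Total size 155 vCPU; any packing needs at least ⌈155/64⌉ = 3 hosts.
So 3 is already optimal.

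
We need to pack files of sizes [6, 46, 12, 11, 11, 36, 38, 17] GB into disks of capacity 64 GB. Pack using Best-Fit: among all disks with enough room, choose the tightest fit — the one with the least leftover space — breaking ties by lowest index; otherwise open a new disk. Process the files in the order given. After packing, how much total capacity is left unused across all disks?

Put 6 GB in disk 1; 58 GB remain.
Put 46 GB in disk 1; 12 GB remain.
Put 12 GB in disk 1; 0 GB remain.
Put 11 GB in disk 2; 53 GB remain.
Put 11 GB in disk 2; 42 GB remain.
Put 36 GB in disk 2; 6 GB remain.
Put 38 GB in disk 3; 26 GB remain.
Put 17 GB in disk 3; 9 GB remain.
3 disks × 64 GB = 192 GB; used 177 GB; unused 15 GB.

15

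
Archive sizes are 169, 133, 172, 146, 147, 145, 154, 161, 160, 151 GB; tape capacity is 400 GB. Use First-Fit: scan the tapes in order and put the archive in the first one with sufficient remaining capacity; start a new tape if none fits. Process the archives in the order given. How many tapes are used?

Put 169 GB in tape 1; 231 GB remain.
Put 133 GB in tape 1; 98 GB remain.
Put 172 GB in tape 2; 228 GB remain.
Put 146 GB in tape 2; 82 GB remain.
Put 147 GB in tape 3; 253 GB remain.
Put 145 GB in tape 3; 108 GB remain.
Put 154 GB in tape 4; 246 GB remain.
Put 161 GB in tape 4; 85 GB remain.
Put 160 GB in tape 5; 240 GB remain.
Put 151 GB in tape 5; 89 GB remain.

5 tapes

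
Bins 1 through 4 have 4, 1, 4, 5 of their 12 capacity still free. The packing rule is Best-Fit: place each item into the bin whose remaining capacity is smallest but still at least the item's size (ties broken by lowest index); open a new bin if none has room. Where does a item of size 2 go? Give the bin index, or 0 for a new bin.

1

Bins with room: bin 1 (4), bin 3 (4), bin 4 (5).
Tightest fit is bin 1 with 4 free.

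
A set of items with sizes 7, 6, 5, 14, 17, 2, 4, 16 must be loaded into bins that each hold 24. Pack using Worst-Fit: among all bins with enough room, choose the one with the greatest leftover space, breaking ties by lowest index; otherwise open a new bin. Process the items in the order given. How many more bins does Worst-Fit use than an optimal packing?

1

Worst-Fit: [7,6,5] [14,2,4] [17] [16] → 4 bins.
Total size 71; any packing needs at least ⌈71/24⌉ = 3 bins.
An optimal packing achieves that bound: [17,7] [16,6,2] [14,5,4] → 3 bins.
Excess: 4 − 3 = 1.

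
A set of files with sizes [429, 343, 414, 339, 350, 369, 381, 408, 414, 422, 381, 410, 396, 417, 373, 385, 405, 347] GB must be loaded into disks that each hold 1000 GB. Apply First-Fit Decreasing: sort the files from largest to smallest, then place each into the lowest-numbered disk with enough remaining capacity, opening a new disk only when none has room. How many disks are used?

9

Sorted descending: 429, 422, 417, 414, 414, 410, 408, 405, 396, 385, 381, 381, 373, 369, 350, 347, 343, 339.
disk 1: place 429 GB, 571 GB left
disk 1: place 422 GB, 149 GB left
disk 2: place 417 GB, 583 GB left
disk 2: place 414 GB, 169 GB left
disk 3: place 414 GB, 586 GB left
disk 3: place 410 GB, 176 GB left
disk 4: place 408 GB, 592 GB left
disk 4: place 405 GB, 187 GB left
disk 5: place 396 GB, 604 GB left
disk 5: place 385 GB, 219 GB left
disk 6: place 381 GB, 619 GB left
disk 6: place 381 GB, 238 GB left
disk 7: place 373 GB, 627 GB left
disk 7: place 369 GB, 258 GB left
disk 8: place 350 GB, 650 GB left
disk 8: place 347 GB, 303 GB left
disk 9: place 343 GB, 657 GB left
disk 9: place 339 GB, 318 GB left
Final disks: [429,422] [417,414] [414,410] [408,405] [396,385] [381,381] [373,369] [350,347] [343,339].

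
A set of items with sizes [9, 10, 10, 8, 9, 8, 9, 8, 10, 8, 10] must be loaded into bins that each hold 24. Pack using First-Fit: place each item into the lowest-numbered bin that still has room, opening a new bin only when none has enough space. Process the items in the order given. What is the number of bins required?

bin 1: place 9, 15 left
bin 1: place 10, 5 left
bin 2: place 10, 14 left
bin 2: place 8, 6 left
bin 3: place 9, 15 left
bin 3: place 8, 7 left
bin 4: place 9, 15 left
bin 4: place 8, 7 left
bin 5: place 10, 14 left
bin 5: place 8, 6 left
bin 6: place 10, 14 left

6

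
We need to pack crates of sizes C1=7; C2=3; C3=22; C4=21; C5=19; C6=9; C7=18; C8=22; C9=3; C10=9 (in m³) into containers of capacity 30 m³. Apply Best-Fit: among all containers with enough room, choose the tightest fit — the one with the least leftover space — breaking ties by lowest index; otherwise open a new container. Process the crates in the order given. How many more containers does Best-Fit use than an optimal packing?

0

Best-Fit: [7,3,19] [22,3] [21,9] [18,9] [22] → 5 containers.
Total size 133 m³; any packing needs at least ⌈133/30⌉ = 5 containers.
So 5 is already optimal.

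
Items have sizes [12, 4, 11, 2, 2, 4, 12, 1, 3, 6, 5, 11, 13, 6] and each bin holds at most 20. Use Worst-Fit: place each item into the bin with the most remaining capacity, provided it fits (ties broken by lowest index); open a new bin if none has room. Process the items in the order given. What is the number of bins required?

12 → bin 1 (remaining 8)
4 → bin 1 (remaining 4)
11 → bin 2 (remaining 9)
2 → bin 2 (remaining 7)
2 → bin 2 (remaining 5)
4 → bin 2 (remaining 1)
12 → bin 3 (remaining 8)
1 → bin 3 (remaining 7)
3 → bin 3 (remaining 4)
6 → bin 4 (remaining 14)
5 → bin 4 (remaining 9)
11 → bin 5 (remaining 9)
13 → bin 6 (remaining 7)
6 → bin 4 (remaining 3)
Final bins: [12,4] [11,2,2,4] [12,1,3] [6,5,6] [11] [13].

6 bins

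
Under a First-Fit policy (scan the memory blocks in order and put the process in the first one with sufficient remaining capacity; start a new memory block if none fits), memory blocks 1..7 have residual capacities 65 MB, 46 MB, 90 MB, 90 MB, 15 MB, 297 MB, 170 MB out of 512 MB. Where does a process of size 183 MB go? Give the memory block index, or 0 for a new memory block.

6

Memory blocks with room: memory block 6 (297 MB).
The first with room is memory block 6.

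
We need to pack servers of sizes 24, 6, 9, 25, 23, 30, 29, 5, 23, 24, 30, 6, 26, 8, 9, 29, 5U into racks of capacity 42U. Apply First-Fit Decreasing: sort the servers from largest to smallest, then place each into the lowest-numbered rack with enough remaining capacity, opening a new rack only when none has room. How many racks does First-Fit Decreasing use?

10

Sorted descending: 30, 30, 29, 29, 26, 25, 24, 24, 23, 23, 9, 9, 8, 6, 6, 5, 5.
rack 1: place 30U, 12U left
rack 2: place 30U, 12U left
rack 3: place 29U, 13U left
rack 4: place 29U, 13U left
rack 5: place 26U, 16U left
rack 6: place 25U, 17U left
rack 7: place 24U, 18U left
rack 8: place 24U, 18U left
rack 9: place 23U, 19U left
rack 10: place 23U, 19U left
rack 1: place 9U, 3U left
rack 2: place 9U, 3U left
rack 3: place 8U, 5U left
rack 4: place 6U, 7U left
rack 4: place 6U, 1U left
rack 3: place 5U, 0U left
rack 5: place 5U, 11U left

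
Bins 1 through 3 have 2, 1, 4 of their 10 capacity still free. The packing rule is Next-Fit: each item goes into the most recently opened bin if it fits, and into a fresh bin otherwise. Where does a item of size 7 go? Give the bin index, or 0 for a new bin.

0

Next-Fit only looks at bin 3, which has 4 free.
7 does not fit, so a new bin is opened.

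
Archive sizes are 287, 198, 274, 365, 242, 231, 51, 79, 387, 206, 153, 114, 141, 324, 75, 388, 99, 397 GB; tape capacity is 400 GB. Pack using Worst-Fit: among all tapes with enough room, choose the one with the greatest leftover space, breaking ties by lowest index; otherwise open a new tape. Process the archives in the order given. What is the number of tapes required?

287 GB → tape 1 (remaining 113 GB)
198 GB → tape 2 (remaining 202 GB)
274 GB → tape 3 (remaining 126 GB)
365 GB → tape 4 (remaining 35 GB)
242 GB → tape 5 (remaining 158 GB)
231 GB → tape 6 (remaining 169 GB)
51 GB → tape 2 (remaining 151 GB)
79 GB → tape 6 (remaining 90 GB)
387 GB → tape 7 (remaining 13 GB)
206 GB → tape 8 (remaining 194 GB)
153 GB → tape 8 (remaining 41 GB)
114 GB → tape 5 (remaining 44 GB)
141 GB → tape 2 (remaining 10 GB)
324 GB → tape 9 (remaining 76 GB)
75 GB → tape 3 (remaining 51 GB)
388 GB → tape 10 (remaining 12 GB)
99 GB → tape 1 (remaining 14 GB)
397 GB → tape 11 (remaining 3 GB)
Final tapes: [287,99] [198,51,141] [274,75] [365] [242,114] [231,79] [387] [206,153] [324] [388] [397].

11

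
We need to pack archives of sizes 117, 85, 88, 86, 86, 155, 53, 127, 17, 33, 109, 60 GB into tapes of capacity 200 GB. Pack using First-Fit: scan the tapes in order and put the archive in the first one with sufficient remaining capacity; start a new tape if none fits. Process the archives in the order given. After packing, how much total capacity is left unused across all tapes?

Put 117 GB in tape 1; 83 GB remain.
Put 85 GB in tape 2; 115 GB remain.
Put 88 GB in tape 2; 27 GB remain.
Put 86 GB in tape 3; 114 GB remain.
Put 86 GB in tape 3; 28 GB remain.
Put 155 GB in tape 4; 45 GB remain.
Put 53 GB in tape 1; 30 GB remain.
Put 127 GB in tape 5; 73 GB remain.
Put 17 GB in tape 1; 13 GB remain.
Put 33 GB in tape 4; 12 GB remain.
Put 109 GB in tape 6; 91 GB remain.
Put 60 GB in tape 5; 13 GB remain.
6 tapes × 200 GB = 1200 GB; used 1016 GB; unused 184 GB.

184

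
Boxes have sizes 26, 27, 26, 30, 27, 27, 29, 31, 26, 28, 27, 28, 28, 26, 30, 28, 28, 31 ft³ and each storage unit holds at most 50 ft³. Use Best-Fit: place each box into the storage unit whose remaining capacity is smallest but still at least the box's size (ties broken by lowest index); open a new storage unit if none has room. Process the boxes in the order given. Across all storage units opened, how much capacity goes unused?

397

storage unit 1: place 26 ft³, 24 ft³ left
storage unit 2: place 27 ft³, 23 ft³ left
storage unit 3: place 26 ft³, 24 ft³ left
storage unit 4: place 30 ft³, 20 ft³ left
storage unit 5: place 27 ft³, 23 ft³ left
storage unit 6: place 27 ft³, 23 ft³ left
storage unit 7: place 29 ft³, 21 ft³ left
storage unit 8: place 31 ft³, 19 ft³ left
storage unit 9: place 26 ft³, 24 ft³ left
storage unit 10: place 28 ft³, 22 ft³ left
storage unit 11: place 27 ft³, 23 ft³ left
storage unit 12: place 28 ft³, 22 ft³ left
storage unit 13: place 28 ft³, 22 ft³ left
storage unit 14: place 26 ft³, 24 ft³ left
storage unit 15: place 30 ft³, 20 ft³ left
storage unit 16: place 28 ft³, 22 ft³ left
storage unit 17: place 28 ft³, 22 ft³ left
storage unit 18: place 31 ft³, 19 ft³ left
18 storage units × 50 ft³ = 900 ft³; used 503 ft³; unused 397 ft³.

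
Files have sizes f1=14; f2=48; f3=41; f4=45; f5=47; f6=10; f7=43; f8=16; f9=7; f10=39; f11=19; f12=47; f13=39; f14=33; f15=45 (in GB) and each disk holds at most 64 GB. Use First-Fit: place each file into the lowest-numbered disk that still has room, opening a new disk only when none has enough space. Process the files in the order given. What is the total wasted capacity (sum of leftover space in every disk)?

Put f1 (14 GB) in disk 1; 50 GB remain.
Put f2 (48 GB) in disk 1; 2 GB remain.
Put f3 (41 GB) in disk 2; 23 GB remain.
Put f4 (45 GB) in disk 3; 19 GB remain.
Put f5 (47 GB) in disk 4; 17 GB remain.
Put f6 (10 GB) in disk 2; 13 GB remain.
Put f7 (43 GB) in disk 5; 21 GB remain.
Put f8 (16 GB) in disk 3; 3 GB remain.
Put f9 (7 GB) in disk 2; 6 GB remain.
Put f10 (39 GB) in disk 6; 25 GB remain.
Put f11 (19 GB) in disk 5; 2 GB remain.
Put f12 (47 GB) in disk 7; 17 GB remain.
Put f13 (39 GB) in disk 8; 25 GB remain.
Put f14 (33 GB) in disk 9; 31 GB remain.
Put f15 (45 GB) in disk 10; 19 GB remain.
10 disks × 64 GB = 640 GB; used 493 GB; unused 147 GB.

147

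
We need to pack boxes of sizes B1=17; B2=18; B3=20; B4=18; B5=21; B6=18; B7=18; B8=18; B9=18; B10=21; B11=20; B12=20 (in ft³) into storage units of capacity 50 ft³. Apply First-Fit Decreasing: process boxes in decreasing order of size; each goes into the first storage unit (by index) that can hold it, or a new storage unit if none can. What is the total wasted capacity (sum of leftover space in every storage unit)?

73

Sorted descending: 21, 21, 20, 20, 20, 18, 18, 18, 18, 18, 18, 17.
storage unit 1: place 21 ft³, 29 ft³ left
storage unit 1: place 21 ft³, 8 ft³ left
storage unit 2: place 20 ft³, 30 ft³ left
storage unit 2: place 20 ft³, 10 ft³ left
storage unit 3: place 20 ft³, 30 ft³ left
storage unit 3: place 18 ft³, 12 ft³ left
storage unit 4: place 18 ft³, 32 ft³ left
storage unit 4: place 18 ft³, 14 ft³ left
storage unit 5: place 18 ft³, 32 ft³ left
storage unit 5: place 18 ft³, 14 ft³ left
storage unit 6: place 18 ft³, 32 ft³ left
storage unit 6: place 17 ft³, 15 ft³ left
6 storage units × 50 ft³ = 300 ft³; used 227 ft³; unused 73 ft³.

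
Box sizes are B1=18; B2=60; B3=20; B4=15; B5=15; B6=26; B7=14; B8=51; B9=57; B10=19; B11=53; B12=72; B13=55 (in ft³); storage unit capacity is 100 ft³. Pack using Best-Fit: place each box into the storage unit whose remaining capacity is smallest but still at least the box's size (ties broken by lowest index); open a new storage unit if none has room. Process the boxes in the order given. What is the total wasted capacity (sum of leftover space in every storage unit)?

Put B1 (18 ft³) in storage unit 1; 82 ft³ remain.
Put B2 (60 ft³) in storage unit 1; 22 ft³ remain.
Put B3 (20 ft³) in storage unit 1; 2 ft³ remain.
Put B4 (15 ft³) in storage unit 2; 85 ft³ remain.
Put B5 (15 ft³) in storage unit 2; 70 ft³ remain.
Put B6 (26 ft³) in storage unit 2; 44 ft³ remain.
Put B7 (14 ft³) in storage unit 2; 30 ft³ remain.
Put B8 (51 ft³) in storage unit 3; 49 ft³ remain.
Put B9 (57 ft³) in storage unit 4; 43 ft³ remain.
Put B10 (19 ft³) in storage unit 2; 11 ft³ remain.
Put B11 (53 ft³) in storage unit 5; 47 ft³ remain.
Put B12 (72 ft³) in storage unit 6; 28 ft³ remain.
Put B13 (55 ft³) in storage unit 7; 45 ft³ remain.
7 storage units × 100 ft³ = 700 ft³; used 475 ft³; unused 225 ft³.

225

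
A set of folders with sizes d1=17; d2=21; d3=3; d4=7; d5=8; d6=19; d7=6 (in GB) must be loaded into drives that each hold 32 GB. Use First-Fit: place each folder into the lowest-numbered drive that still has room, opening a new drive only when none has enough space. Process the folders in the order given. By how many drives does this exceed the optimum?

First-Fit: [17,3,7] [21,8] [19,6] → 3 drives.
Total size 81 GB; any packing needs at least ⌈81/32⌉ = 3 drives.
So 3 is already optimal.

0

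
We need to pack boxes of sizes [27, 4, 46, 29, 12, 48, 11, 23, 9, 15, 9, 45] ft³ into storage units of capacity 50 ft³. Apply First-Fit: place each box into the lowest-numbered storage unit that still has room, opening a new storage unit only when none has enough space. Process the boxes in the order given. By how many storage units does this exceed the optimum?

0

First-Fit: [27,4,12] [46] [29,11,9] [48] [23,15,9] [45] → 6 storage units.
Total size 278 ft³; any packing needs at least ⌈278/50⌉ = 6 storage units.
So 6 is already optimal.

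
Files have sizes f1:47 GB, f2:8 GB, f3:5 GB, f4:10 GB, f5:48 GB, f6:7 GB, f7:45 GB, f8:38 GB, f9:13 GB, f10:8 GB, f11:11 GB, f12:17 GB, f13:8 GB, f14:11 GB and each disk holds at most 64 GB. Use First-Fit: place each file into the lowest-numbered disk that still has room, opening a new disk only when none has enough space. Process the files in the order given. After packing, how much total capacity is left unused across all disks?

f1 (47 GB) → disk 1 (remaining 17 GB)
f2 (8 GB) → disk 1 (remaining 9 GB)
f3 (5 GB) → disk 1 (remaining 4 GB)
f4 (10 GB) → disk 2 (remaining 54 GB)
f5 (48 GB) → disk 2 (remaining 6 GB)
f6 (7 GB) → disk 3 (remaining 57 GB)
f7 (45 GB) → disk 3 (remaining 12 GB)
f8 (38 GB) → disk 4 (remaining 26 GB)
f9 (13 GB) → disk 4 (remaining 13 GB)
f10 (8 GB) → disk 3 (remaining 4 GB)
f11 (11 GB) → disk 4 (remaining 2 GB)
f12 (17 GB) → disk 5 (remaining 47 GB)
f13 (8 GB) → disk 5 (remaining 39 GB)
f14 (11 GB) → disk 5 (remaining 28 GB)
5 disks × 64 GB = 320 GB; used 276 GB; unused 44 GB.

44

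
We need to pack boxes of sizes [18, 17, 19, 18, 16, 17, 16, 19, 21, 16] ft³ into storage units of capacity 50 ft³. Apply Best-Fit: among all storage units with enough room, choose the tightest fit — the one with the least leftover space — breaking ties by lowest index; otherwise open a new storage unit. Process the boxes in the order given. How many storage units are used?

5 storage units

18 ft³ → storage unit 1 (remaining 32 ft³)
17 ft³ → storage unit 1 (remaining 15 ft³)
19 ft³ → storage unit 2 (remaining 31 ft³)
18 ft³ → storage unit 2 (remaining 13 ft³)
16 ft³ → storage unit 3 (remaining 34 ft³)
17 ft³ → storage unit 3 (remaining 17 ft³)
16 ft³ → storage unit 3 (remaining 1 ft³)
19 ft³ → storage unit 4 (remaining 31 ft³)
21 ft³ → storage unit 4 (remaining 10 ft³)
16 ft³ → storage unit 5 (remaining 34 ft³)
Final storage units: [18,17] [19,18] [16,17,16] [19,21] [16].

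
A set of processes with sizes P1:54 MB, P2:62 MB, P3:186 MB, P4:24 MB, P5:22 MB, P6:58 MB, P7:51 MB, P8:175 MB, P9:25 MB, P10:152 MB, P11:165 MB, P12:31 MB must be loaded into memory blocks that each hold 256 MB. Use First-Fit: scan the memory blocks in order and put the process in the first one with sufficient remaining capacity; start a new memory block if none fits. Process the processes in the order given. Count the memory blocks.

5 memory blocks

P1 (54 MB) → memory block 1 (remaining 202 MB)
P2 (62 MB) → memory block 1 (remaining 140 MB)
P3 (186 MB) → memory block 2 (remaining 70 MB)
P4 (24 MB) → memory block 1 (remaining 116 MB)
P5 (22 MB) → memory block 1 (remaining 94 MB)
P6 (58 MB) → memory block 1 (remaining 36 MB)
P7 (51 MB) → memory block 2 (remaining 19 MB)
P8 (175 MB) → memory block 3 (remaining 81 MB)
P9 (25 MB) → memory block 1 (remaining 11 MB)
P10 (152 MB) → memory block 4 (remaining 104 MB)
P11 (165 MB) → memory block 5 (remaining 91 MB)
P12 (31 MB) → memory block 3 (remaining 50 MB)
Final memory blocks: [54,62,24,22,58,25] [186,51] [175,31] [152] [165].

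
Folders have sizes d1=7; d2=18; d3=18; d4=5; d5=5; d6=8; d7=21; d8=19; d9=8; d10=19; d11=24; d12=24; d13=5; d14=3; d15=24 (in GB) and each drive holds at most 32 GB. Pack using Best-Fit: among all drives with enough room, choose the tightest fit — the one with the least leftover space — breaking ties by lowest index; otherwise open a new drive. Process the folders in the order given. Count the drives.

Put d1 (7 GB) in drive 1; 25 GB remain.
Put d2 (18 GB) in drive 1; 7 GB remain.
Put d3 (18 GB) in drive 2; 14 GB remain.
Put d4 (5 GB) in drive 1; 2 GB remain.
Put d5 (5 GB) in drive 2; 9 GB remain.
Put d6 (8 GB) in drive 2; 1 GB remain.
Put d7 (21 GB) in drive 3; 11 GB remain.
Put d8 (19 GB) in drive 4; 13 GB remain.
Put d9 (8 GB) in drive 3; 3 GB remain.
Put d10 (19 GB) in drive 5; 13 GB remain.
Put d11 (24 GB) in drive 6; 8 GB remain.
Put d12 (24 GB) in drive 7; 8 GB remain.
Put d13 (5 GB) in drive 6; 3 GB remain.
Put d14 (3 GB) in drive 3; 0 GB remain.
Put d15 (24 GB) in drive 8; 8 GB remain.
Final drives: [7,18,5] [18,5,8] [21,8,3] [19] [19] [24,5] [24] [24].

8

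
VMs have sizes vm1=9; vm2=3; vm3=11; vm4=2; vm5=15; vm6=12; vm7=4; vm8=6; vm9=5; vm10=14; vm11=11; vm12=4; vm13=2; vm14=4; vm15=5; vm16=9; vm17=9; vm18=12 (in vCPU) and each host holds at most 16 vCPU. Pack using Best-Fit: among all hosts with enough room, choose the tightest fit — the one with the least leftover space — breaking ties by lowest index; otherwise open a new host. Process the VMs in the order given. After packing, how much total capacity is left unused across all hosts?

host 1: place vm1 (9 vCPU), 7 vCPU left
host 1: place vm2 (3 vCPU), 4 vCPU left
host 2: place vm3 (11 vCPU), 5 vCPU left
host 1: place vm4 (2 vCPU), 2 vCPU left
host 3: place vm5 (15 vCPU), 1 vCPU left
host 4: place vm6 (12 vCPU), 4 vCPU left
host 4: place vm7 (4 vCPU), 0 vCPU left
host 5: place vm8 (6 vCPU), 10 vCPU left
host 2: place vm9 (5 vCPU), 0 vCPU left
host 6: place vm10 (14 vCPU), 2 vCPU left
host 7: place vm11 (11 vCPU), 5 vCPU left
host 7: place vm12 (4 vCPU), 1 vCPU left
host 1: place vm13 (2 vCPU), 0 vCPU left
host 5: place vm14 (4 vCPU), 6 vCPU left
host 5: place vm15 (5 vCPU), 1 vCPU left
host 8: place vm16 (9 vCPU), 7 vCPU left
host 9: place vm17 (9 vCPU), 7 vCPU left
host 10: place vm18 (12 vCPU), 4 vCPU left
10 hosts × 16 vCPU = 160 vCPU; used 137 vCPU; unused 23 vCPU.

23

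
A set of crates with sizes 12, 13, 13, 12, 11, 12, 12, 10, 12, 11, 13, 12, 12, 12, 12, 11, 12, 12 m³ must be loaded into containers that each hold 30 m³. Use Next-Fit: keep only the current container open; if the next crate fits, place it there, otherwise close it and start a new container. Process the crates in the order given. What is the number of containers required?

9

Put 12 m³ in container 1; 18 m³ remain.
Put 13 m³ in container 1; 5 m³ remain.
Put 13 m³ in container 2; 17 m³ remain.
Put 12 m³ in container 2; 5 m³ remain.
Put 11 m³ in container 3; 19 m³ remain.
Put 12 m³ in container 3; 7 m³ remain.
Put 12 m³ in container 4; 18 m³ remain.
Put 10 m³ in container 4; 8 m³ remain.
Put 12 m³ in container 5; 18 m³ remain.
Put 11 m³ in container 5; 7 m³ remain.
Put 13 m³ in container 6; 17 m³ remain.
Put 12 m³ in container 6; 5 m³ remain.
Put 12 m³ in container 7; 18 m³ remain.
Put 12 m³ in container 7; 6 m³ remain.
Put 12 m³ in container 8; 18 m³ remain.
Put 11 m³ in container 8; 7 m³ remain.
Put 12 m³ in container 9; 18 m³ remain.
Put 12 m³ in container 9; 6 m³ remain.
Final containers: [12,13] [13,12] [11,12] [12,10] [12,11] [13,12] [12,12] [12,11] [12,12].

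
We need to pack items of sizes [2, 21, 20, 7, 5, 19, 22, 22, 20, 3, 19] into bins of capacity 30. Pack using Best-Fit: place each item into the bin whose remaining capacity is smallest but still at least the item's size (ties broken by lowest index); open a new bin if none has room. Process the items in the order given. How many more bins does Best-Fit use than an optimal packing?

0

Best-Fit: [2,21,7] [20,5,3] [19] [22] [22] [20] [19] → 7 bins.
7 items exceed 15 (half the capacity), and no two of those can share a bin, so at least 7 bins are needed.
So 7 is already optimal.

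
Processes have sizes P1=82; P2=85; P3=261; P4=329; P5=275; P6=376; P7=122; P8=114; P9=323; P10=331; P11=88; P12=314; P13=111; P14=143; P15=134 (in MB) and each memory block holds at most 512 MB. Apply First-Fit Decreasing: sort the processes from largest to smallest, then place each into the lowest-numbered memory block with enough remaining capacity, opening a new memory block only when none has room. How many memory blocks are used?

7

Sorted descending: 376, 331, 329, 323, 314, 275, 261, 143, 134, 122, 114, 111, 88, 85, 82.
memory block 1: place 376 MB, 136 MB left
memory block 2: place 331 MB, 181 MB left
memory block 3: place 329 MB, 183 MB left
memory block 4: place 323 MB, 189 MB left
memory block 5: place 314 MB, 198 MB left
memory block 6: place 275 MB, 237 MB left
memory block 7: place 261 MB, 251 MB left
memory block 2: place 143 MB, 38 MB left
memory block 1: place 134 MB, 2 MB left
memory block 3: place 122 MB, 61 MB left
memory block 4: place 114 MB, 75 MB left
memory block 5: place 111 MB, 87 MB left
memory block 6: place 88 MB, 149 MB left
memory block 5: place 85 MB, 2 MB left
memory block 6: place 82 MB, 67 MB left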